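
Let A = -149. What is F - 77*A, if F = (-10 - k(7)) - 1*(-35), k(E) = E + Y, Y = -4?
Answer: 11495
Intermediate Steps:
k(E) = -4 + E (k(E) = E - 4 = -4 + E)
F = 22 (F = (-10 - (-4 + 7)) - 1*(-35) = (-10 - 1*3) + 35 = (-10 - 3) + 35 = -13 + 35 = 22)
F - 77*A = 22 - 77*(-149) = 22 + 11473 = 11495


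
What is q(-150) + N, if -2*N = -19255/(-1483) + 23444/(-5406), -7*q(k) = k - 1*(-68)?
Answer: 414764263/56119686 ≈ 7.3907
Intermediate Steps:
q(k) = -68/7 - k/7 (q(k) = -(k - 1*(-68))/7 = -(k + 68)/7 = -(68 + k)/7 = -68/7 - k/7)
N = -34662539/8017098 (N = -(-19255/(-1483) + 23444/(-5406))/2 = -(-19255*(-1/1483) + 23444*(-1/5406))/2 = -(19255/1483 - 11722/2703)/2 = -½*34662539/4008549 = -34662539/8017098 ≈ -4.3236)
q(-150) + N = (-68/7 - ⅐*(-150)) - 34662539/8017098 = (-68/7 + 150/7) - 34662539/8017098 = 82/7 - 34662539/8017098 = 414764263/56119686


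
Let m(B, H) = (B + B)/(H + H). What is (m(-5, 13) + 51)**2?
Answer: 432964/169 ≈ 2561.9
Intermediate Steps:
m(B, H) = B/H (m(B, H) = (2*B)/((2*H)) = (2*B)*(1/(2*H)) = B/H)
(m(-5, 13) + 51)**2 = (-5/13 + 51)**2 = (658/13)**2 = 432964/169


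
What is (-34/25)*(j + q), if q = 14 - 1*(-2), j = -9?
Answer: -238/25 ≈ -9.5200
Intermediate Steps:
q = 16 (q = 14 + 2 = 16)
(-34/25)*(j + q) = (-34/25)*(-9 + 16) = -34*1/25*7 = -34/25*7 = -238/25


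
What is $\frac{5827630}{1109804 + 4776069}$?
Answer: $\frac{5827630}{5885873} \approx 0.9901$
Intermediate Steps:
$\frac{5827630}{1109804 + 4776069} = \frac{5827630}{5885873}$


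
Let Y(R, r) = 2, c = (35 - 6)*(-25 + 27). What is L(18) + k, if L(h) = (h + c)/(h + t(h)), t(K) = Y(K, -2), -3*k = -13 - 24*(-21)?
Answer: -2398/15 ≈ -159.87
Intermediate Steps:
c = 58 (c = 29*2 = 58)
k = -491/3 (k = -(-13 - 24*(-21))/3 = -(-13 + 504)/3 = -⅓*491 = -491/3 ≈ -163.67)
t(K) = 2
L(h) = (58 + h)/(2 + h) (L(h) = (h + 58)/(h + 2) = (58 + h)/(2 + h))
L(18) + k = (58 + 18)/(2 + 18) - 491/3 = 76/20 - 491/3 = (1/20)*76 - 491/3 = 19/5 - 491/3 = -2398/15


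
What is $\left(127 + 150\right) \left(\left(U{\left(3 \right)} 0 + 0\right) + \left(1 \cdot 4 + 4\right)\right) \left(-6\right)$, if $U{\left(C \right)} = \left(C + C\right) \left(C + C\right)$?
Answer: $-13296$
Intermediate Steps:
$U{\left(C \right)} = 4 C^{2}$ ($U{\left(C \right)} = 2 C 2 C = 4 C^{2}$)
$\left(127 + 150\right) \left(\left(U{\left(3 \right)} 0 + 0\right) + \left(1 \cdot 4 + 4\right)\right) \left(-6\right) = \left(127 + 150\right) \left(\left(4 \cdot 3^{2} \cdot 0 + 0\right) + \left(1 \cdot 4 + 4\right)\right) \left(-6\right) = 277 \left(\left(4 \cdot 9 \cdot 0 + 0\right) + \left(4 + 4\right)\right) \left(-6\right) = 277 \left(\left(36 \cdot 0 + 0\right) + 8\right) \left(-6\right) = 277 \left(\left(0 + 0\right) + 8\right) \left(-6\right) = 277 \left(0 + 8\right) \left(-6\right) = 277 \cdot 8 \left(-6\right) = 277 \left(-48\right) = -13296$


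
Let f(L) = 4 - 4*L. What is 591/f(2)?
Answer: -591/4 ≈ -147.75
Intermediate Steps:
591/f(2) = 591/(4 - 4*2) = 591/(4 - 8) = 591/(-4) = 591*(-¼) = -591/4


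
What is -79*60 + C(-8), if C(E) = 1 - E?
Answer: -4731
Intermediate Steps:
-79*60 + C(-8) = -79*60 + (1 - 1*(-8)) = -4740 + (1 + 8) = -4740 + 9 = -4731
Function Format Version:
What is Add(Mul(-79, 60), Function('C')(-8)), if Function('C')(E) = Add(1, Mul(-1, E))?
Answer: -4731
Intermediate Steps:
Add(Mul(-79, 60), Function('C')(-8)) = Add(Mul(-79, 60), Add(1, Mul(-1, -8))) = Add(-4740, Add(1, 8)) = Add(-4740, 9) = -4731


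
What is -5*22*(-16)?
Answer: 1760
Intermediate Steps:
-5*22*(-16) = -110*(-16) = 1760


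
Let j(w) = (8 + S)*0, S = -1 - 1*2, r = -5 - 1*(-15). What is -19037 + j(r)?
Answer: -19037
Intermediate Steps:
r = 10 (r = -5 + 15 = 10)
S = -3 (S = -1 - 2 = -3)
j(w) = 0 (j(w) = (8 - 3)*0 = 5*0 = 0)
-19037 + j(r) = -19037 + 0 = -19037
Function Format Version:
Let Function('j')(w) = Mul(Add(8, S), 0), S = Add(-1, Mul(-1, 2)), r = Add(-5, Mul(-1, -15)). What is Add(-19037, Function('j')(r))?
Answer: -19037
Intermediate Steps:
r = 10 (r = Add(-5, 15) = 10)
S = -3 (S = Add(-1, -2) = -3)
Function('j')(w) = 0 (Function('j')(w) = Mul(Add(8, -3), 0) = Mul(5, 0) = 0)
Add(-19037, Function('j')(r)) = Add(-19037, 0) = -19037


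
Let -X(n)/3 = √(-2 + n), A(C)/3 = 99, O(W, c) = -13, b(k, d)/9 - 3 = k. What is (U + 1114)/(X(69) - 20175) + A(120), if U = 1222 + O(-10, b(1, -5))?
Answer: 40280350003/135676674 + 2323*√67/135676674 ≈ 296.88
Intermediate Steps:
b(k, d) = 27 + 9*k
A(C) = 297 (A(C) = 3*99 = 297)
X(n) = -3*√(-2 + n)
U = 1209 (U = 1222 - 13 = 1209)
(U + 1114)/(X(69) - 20175) + A(120) = (1209 + 1114)/(-3*√(-2 + 69) - 20175) + 297 = 2323/(-3*√67 - 20175) + 297 = 2323/(-20175 - 3*√67) + 297 = 297 + 2323/(-20175 - 3*√67)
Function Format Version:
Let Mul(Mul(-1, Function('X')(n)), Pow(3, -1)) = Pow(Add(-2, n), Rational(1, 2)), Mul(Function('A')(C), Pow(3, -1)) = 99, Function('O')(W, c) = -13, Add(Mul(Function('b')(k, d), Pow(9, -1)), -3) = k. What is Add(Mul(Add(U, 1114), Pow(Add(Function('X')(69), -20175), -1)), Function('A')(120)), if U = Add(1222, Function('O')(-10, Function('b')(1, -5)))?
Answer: Add(Rational(40280350003, 135676674), Mul(Rational(2323, 135676674), Pow(67, Rational(1, 2)))) ≈ 296.88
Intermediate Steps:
Function('b')(k, d) = Add(27, Mul(9, k))
Function('A')(C) = 297 (Function('A')(C) = Mul(3, 99) = 297)
Function('X')(n) = Mul(-3, Pow(Add(-2, n), Rational(1, 2)))
U = 1209 (U = Add(1222, -13) = 1209)
Add(Mul(Add(U, 1114), Pow(Add(Function('X')(69), -20175), -1)), Function('A')(120)) = Add(Mul(Add(1209, 1114), Pow(Add(Mul(-3, Pow(Add(-2, 69), Rational(1, 2))), -20175), -1)), 297) = Add(Mul(2323, Pow(Add(Mul(-3, Pow(67, Rational(1, 2))), -20175), -1)), 297) = Add(Mul(2323, Pow(Add(-20175, Mul(-3, Pow(67, Rational(1, 2)))), -1)), 297) = Add(297, Mul(2323, Pow(Add(-20175, Mul(-3, Pow(67, Rational(1, 2)))), -1)))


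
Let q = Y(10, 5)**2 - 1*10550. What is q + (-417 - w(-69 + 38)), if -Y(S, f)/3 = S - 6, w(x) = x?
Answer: -10792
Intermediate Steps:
Y(S, f) = 18 - 3*S (Y(S, f) = -3*(S - 6) = -3*(-6 + S) = 18 - 3*S)
q = -10406 (q = (18 - 3*10)**2 - 1*10550 = (18 - 30)**2 - 10550 = (-12)**2 - 10550 = 144 - 10550 = -10406)
q + (-417 - w(-69 + 38)) = -10406 + (-417 - (-69 + 38)) = -10406 + (-417 - 1*(-31)) = -10406 + (-417 + 31) = -10406 - 386 = -10792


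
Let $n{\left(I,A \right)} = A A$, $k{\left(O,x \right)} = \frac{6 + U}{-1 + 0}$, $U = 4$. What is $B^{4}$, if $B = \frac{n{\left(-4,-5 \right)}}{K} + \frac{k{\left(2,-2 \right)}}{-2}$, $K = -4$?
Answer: $\frac{625}{256} \approx 2.4414$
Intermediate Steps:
$k{\left(O,x \right)} = -10$ ($k{\left(O,x \right)} = \frac{6 + 4}{-1 + 0} = \frac{10}{-1} = 10 \left(-1\right) = -10$)
$n{\left(I,A \right)} = A^{2}$
$B = - \frac{5}{4}$ ($B = \frac{\left(-5\right)^{2}}{-4} - \frac{10}{-2} = 25 \left(- \frac{1}{4}\right) - -5 = - \frac{25}{4} + 5 = - \frac{5}{4} \approx -1.25$)
$B^{4} = \left(- \frac{5}{4}\right)^{4} = \frac{625}{256}$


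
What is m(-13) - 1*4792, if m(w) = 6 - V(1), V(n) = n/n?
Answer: -4787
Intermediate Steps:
V(n) = 1
m(w) = 5 (m(w) = 6 - 1*1 = 6 - 1 = 5)
m(-13) - 1*4792 = 5 - 1*4792 = 5 - 4792 = -4787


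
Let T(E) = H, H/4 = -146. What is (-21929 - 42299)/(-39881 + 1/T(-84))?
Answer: 37509152/23290505 ≈ 1.6105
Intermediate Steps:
H = -584 (H = 4*(-146) = -584)
T(E) = -584
(-21929 - 42299)/(-39881 + 1/T(-84)) = (-21929 - 42299)/(-39881 + 1/(-584)) = -64228/(-39881 - 1/584) = -64228/(-23290505/584) = -64228*(-584/23290505) = 37509152/23290505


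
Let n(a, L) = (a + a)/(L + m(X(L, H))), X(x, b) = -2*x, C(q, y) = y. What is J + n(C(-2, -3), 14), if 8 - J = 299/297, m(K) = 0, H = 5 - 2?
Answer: 13648/2079 ≈ 6.5647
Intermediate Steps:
H = 3
n(a, L) = 2*a/L (n(a, L) = (a + a)/(L + 0) = (2*a)/L = 2*a/L)
J = 2077/297 (J = 8 - 299/297 = 2077/297 ≈ 6.9933)
J + n(C(-2, -3), 14) = 2077/297 + 2*(-3)/14 = 2077/297 + 2*(-3)*(1/14) = 2077/297 - 3/7 = 13648/2079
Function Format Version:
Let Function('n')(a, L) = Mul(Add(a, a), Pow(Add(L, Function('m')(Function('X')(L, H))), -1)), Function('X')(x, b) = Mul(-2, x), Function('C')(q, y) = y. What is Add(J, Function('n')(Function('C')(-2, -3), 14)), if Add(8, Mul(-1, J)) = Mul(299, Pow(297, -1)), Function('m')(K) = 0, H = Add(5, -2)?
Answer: Rational(13648, 2079) ≈ 6.5647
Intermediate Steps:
H = 3
Function('n')(a, L) = Mul(2, a, Pow(L, -1)) (Function('n')(a, L) = Mul(Add(a, a), Pow(Add(L, 0), -1)) = Mul(Mul(2, a), Pow(L, -1)) = Mul(2, a, Pow(L, -1)))
J = Rational(2077, 297) (J = Add(8, Mul(-1, Mul(299, Pow(297, -1)))) = Add(8, Mul(-1, Mul(299, Rational(1, 297)))) = Add(8, Mul(-1, Rational(299, 297))) = Add(8, Rational(-299, 297)) = Rational(2077, 297) ≈ 6.9933)
Add(J, Function('n')(Function('C')(-2, -3), 14)) = Add(Rational(2077, 297), Mul(2, -3, Pow(14, -1))) = Add(Rational(2077, 297), Mul(2, -3, Rational(1, 14))) = Add(Rational(2077, 297), Rational(-3, 7)) = Rational(13648, 2079)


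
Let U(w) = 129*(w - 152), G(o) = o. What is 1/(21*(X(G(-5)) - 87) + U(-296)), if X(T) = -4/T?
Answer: -5/298011 ≈ -1.6778e-5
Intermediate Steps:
U(w) = -19608 + 129*w (U(w) = 129*(-152 + w) = -19608 + 129*w)
1/(21*(X(G(-5)) - 87) + U(-296)) = 1/(21*(-4/(-5) - 87) + (-19608 + 129*(-296))) = 1/(21*(-4*(-1/5) - 87) + (-19608 - 38184)) = 1/(21*(4/5 - 87) - 57792) = 1/(21*(-431/5) - 57792) = 1/(-9051/5 - 57792) = 1/(-298011/5) = -5/298011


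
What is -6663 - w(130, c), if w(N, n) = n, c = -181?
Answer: -6482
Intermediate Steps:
-6663 - w(130, c) = -6663 - 1*(-181) = -6663 + 181 = -6482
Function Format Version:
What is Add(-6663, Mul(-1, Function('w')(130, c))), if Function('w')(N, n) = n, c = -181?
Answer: -6482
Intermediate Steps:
Add(-6663, Mul(-1, Function('w')(130, c))) = Add(-6663, Mul(-1, -181)) = Add(-6663, 181) = -6482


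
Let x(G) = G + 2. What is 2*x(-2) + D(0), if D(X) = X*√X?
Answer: 0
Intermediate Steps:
x(G) = 2 + G
D(X) = X^(3/2)
2*x(-2) + D(0) = 2*(2 - 2) + 0^(3/2) = 2*0 + 0 = 0 + 0 = 0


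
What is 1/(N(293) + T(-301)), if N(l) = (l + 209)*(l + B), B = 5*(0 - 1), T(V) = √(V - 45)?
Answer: 72288/10451110061 - I*√346/20902220122 ≈ 6.9168e-6 - 8.8991e-10*I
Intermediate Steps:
T(V) = √(-45 + V)
B = -5 (B = 5*(-1) = -5)
N(l) = (-5 + l)*(209 + l) (N(l) = (l + 209)*(l - 5) = (209 + l)*(-5 + l) = (-5 + l)*(209 + l))
1/(N(293) + T(-301)) = 1/((-1045 + 293² + 204*293) + √(-45 - 301)) = 1/((-1045 + 85849 + 59772) + √(-346)) = 1/(144576 + I*√346)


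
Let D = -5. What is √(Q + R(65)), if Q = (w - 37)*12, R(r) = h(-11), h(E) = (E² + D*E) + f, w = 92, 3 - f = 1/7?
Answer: 4*√2569/7 ≈ 28.963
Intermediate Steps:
f = 20/7 (f = 3 - 1/7 = 3 - 1*⅐ = 3 - ⅐ = 20/7 ≈ 2.8571)
h(E) = 20/7 + E² - 5*E (h(E) = (E² - 5*E) + 20/7 = 20/7 + E² - 5*E)
R(r) = 1252/7 (R(r) = 20/7 + (-11)² - 5*(-11) = 20/7 + 121 + 55 = 1252/7)
Q = 660 (Q = (92 - 37)*12 = 55*12 = 660)
√(Q + R(65)) = √(660 + 1252/7) = √(5872/7) = 4*√2569/7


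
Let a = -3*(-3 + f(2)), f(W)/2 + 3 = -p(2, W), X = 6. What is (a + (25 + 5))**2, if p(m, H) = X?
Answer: 8649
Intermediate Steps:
p(m, H) = 6
f(W) = -18 (f(W) = -6 + 2*(-1*6) = -6 + 2*(-6) = -6 - 12 = -18)
a = 63 (a = -3*(-3 - 18) = -3*(-21) = 63)
(a + (25 + 5))**2 = (63 + (25 + 5))**2 = (63 + 30)**2 = 93**2 = 8649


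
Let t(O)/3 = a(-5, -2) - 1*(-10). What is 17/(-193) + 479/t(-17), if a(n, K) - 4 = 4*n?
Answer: -92753/3474 ≈ -26.699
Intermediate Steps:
a(n, K) = 4 + 4*n
t(O) = -18 (t(O) = 3*((4 + 4*(-5)) - 1*(-10)) = 3*((4 - 20) + 10) = 3*(-16 + 10) = 3*(-6) = -18)
17/(-193) + 479/t(-17) = 17/(-193) + 479/(-18) = 17*(-1/193) + 479*(-1/18) = -17/193 - 479/18 = -92753/3474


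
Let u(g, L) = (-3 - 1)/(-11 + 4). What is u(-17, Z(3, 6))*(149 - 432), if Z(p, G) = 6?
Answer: -1132/7 ≈ -161.71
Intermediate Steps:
u(g, L) = 4/7 (u(g, L) = -4/(-7) = -4*(-⅐) = 4/7)
u(-17, Z(3, 6))*(149 - 432) = 4*(149 - 432)/7 = (4/7)*(-283) = -1132/7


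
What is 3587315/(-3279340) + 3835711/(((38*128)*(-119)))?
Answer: -732749791489/94906723072 ≈ -7.7207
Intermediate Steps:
3587315/(-3279340) + 3835711/(((38*128)*(-119))) = 3587315*(-1/3279340) + 3835711/((4864*(-119))) = -717463/655868 + 3835711/(-578816) = -717463/655868 + 3835711*(-1/578816) = -717463/655868 - 3835711/578816 = -732749791489/94906723072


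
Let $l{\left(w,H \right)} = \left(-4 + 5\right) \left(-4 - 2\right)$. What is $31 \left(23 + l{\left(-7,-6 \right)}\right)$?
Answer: $527$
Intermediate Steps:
$l{\left(w,H \right)} = -6$ ($l{\left(w,H \right)} = 1 \left(-6\right) = -6$)
$31 \left(23 + l{\left(-7,-6 \right)}\right) = 31 \left(23 - 6\right) = 31 \cdot 17 = 527$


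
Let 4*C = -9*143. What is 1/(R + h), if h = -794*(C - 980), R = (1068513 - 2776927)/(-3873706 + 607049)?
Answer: 6533314/6752768167431 ≈ 9.6750e-7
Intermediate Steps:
C = -1287/4 (C = (-9*143)/4 = (1/4)*(-1287) = -1287/4 ≈ -321.75)
R = 1708414/3266657 (R = -1708414/(-3266657) = -1708414*(-1/3266657) = 1708414/3266657 ≈ 0.52299)
h = 2067179/2 (h = -794*(-1287/4 - 980) = -794*(-5207/4) = 2067179/2 ≈ 1.0336e+6)
1/(R + h) = 1/(1708414/3266657 + 2067179/2) = 1/(6752768167431/6533314) = 6533314/6752768167431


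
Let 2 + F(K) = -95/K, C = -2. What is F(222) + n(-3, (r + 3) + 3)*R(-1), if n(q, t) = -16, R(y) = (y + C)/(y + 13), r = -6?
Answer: 349/222 ≈ 1.5721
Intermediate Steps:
R(y) = (-2 + y)/(13 + y) (R(y) = (y - 2)/(y + 13) = (-2 + y)/(13 + y))
F(K) = -2 - 95/K
F(222) + n(-3, (r + 3) + 3)*R(-1) = (-2 - 95/222) - 16*(-2 - 1)/(13 - 1) = (-2 - 95*1/222) - 16*(-3)/12 = (-2 - 95/222) - 4*(-3)/3 = -539/222 - 16*(-1/4) = -539/222 + 4 = 349/222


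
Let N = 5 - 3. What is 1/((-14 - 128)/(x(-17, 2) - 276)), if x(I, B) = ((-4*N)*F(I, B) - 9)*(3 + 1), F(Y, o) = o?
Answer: 188/71 ≈ 2.6479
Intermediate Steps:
N = 2
x(I, B) = -36 - 32*B (x(I, B) = ((-4*2)*B - 9)*(3 + 1) = (-8*B - 9)*4 = (-9 - 8*B)*4 = -36 - 32*B)
1/((-14 - 128)/(x(-17, 2) - 276)) = 1/((-14 - 128)/((-36 - 32*2) - 276)) = 1/(-142/((-36 - 64) - 276)) = 1/(-142/(-100 - 276)) = 1/(-142/(-376)) = 1/(-142*(-1/376)) = 1/(71/188) = 188/71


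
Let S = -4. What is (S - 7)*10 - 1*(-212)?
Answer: 102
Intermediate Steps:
(S - 7)*10 - 1*(-212) = (-4 - 7)*10 - 1*(-212) = -11*10 + 212 = -110 + 212 = 102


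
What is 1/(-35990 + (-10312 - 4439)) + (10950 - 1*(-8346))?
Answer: 979098335/50741 ≈ 19296.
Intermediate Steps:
1/(-35990 + (-10312 - 4439)) + (10950 - 1*(-8346)) = 1/(-35990 - 14751) + (10950 + 8346) = 1/(-50741) + 19296 = -1/50741 + 19296 = 979098335/50741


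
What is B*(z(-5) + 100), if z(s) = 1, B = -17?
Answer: -1717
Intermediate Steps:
B*(z(-5) + 100) = -17*(1 + 100) = -17*101 = -1717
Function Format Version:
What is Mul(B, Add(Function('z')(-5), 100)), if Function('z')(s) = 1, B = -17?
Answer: -1717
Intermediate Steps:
Mul(B, Add(Function('z')(-5), 100)) = Mul(-17, Add(1, 100)) = Mul(-17, 101) = -1717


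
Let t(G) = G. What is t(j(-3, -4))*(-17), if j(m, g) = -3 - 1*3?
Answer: 102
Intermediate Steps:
j(m, g) = -6 (j(m, g) = -3 - 3 = -6)
t(j(-3, -4))*(-17) = -6*(-17) = 102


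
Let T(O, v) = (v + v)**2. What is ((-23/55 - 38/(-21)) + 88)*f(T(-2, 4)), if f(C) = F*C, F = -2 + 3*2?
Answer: 26431232/1155 ≈ 22884.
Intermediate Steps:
F = 4 (F = -2 + 6 = 4)
T(O, v) = 4*v**2 (T(O, v) = (2*v)**2 = 4*v**2)
f(C) = 4*C
((-23/55 - 38/(-21)) + 88)*f(T(-2, 4)) = ((-23/55 - 38/(-21)) + 88)*(4*(4*4**2)) = ((-23*1/55 - 38*(-1/21)) + 88)*(4*(4*16)) = ((-23/55 + 38/21) + 88)*(4*64) = (1607/1155 + 88)*256 = (103247/1155)*256 = 26431232/1155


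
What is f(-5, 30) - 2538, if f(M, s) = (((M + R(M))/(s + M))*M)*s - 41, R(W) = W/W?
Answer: -2555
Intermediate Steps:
R(W) = 1
f(M, s) = -41 + M*s*(1 + M)/(M + s) (f(M, s) = (((M + 1)/(s + M))*M)*s - 41 = (((1 + M)/(M + s))*M)*s - 41 = (M*(1 + M)/(M + s))*s - 41 = M*s*(1 + M)/(M + s) - 41 = -41 + M*s*(1 + M)/(M + s))
f(-5, 30) - 2538 = (-41*(-5) - 41*30 - 5*30 + 30*(-5)²)/(-5 + 30) - 2538 = (205 - 1230 - 150 + 30*25)/25 - 2538 = (205 - 1230 - 150 + 750)/25 - 2538 = (1/25)*(-425) - 2538 = -17 - 2538 = -2555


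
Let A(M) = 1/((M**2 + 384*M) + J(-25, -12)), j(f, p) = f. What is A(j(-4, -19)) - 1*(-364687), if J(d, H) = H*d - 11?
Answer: 448929696/1231 ≈ 3.6469e+5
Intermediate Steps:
J(d, H) = -11 + H*d
A(M) = 1/(289 + M**2 + 384*M) (A(M) = 1/((M**2 + 384*M) + (-11 - 12*(-25))) = 1/((M**2 + 384*M) + (-11 + 300)) = 1/((M**2 + 384*M) + 289) = 1/(289 + M**2 + 384*M))
A(j(-4, -19)) - 1*(-364687) = 1/(289 + (-4)**2 + 384*(-4)) - 1*(-364687) = 1/(289 + 16 - 1536) + 364687 = 1/(-1231) + 364687 = -1/1231 + 364687 = 448929696/1231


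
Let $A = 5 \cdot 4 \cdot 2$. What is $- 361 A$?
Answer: $-14440$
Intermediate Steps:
$A = 40$ ($A = 20 \cdot 2 = 40$)
$- 361 A = \left(-361\right) 40 = -14440$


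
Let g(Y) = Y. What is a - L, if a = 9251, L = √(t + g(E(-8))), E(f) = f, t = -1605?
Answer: 9251 - I*√1613 ≈ 9251.0 - 40.162*I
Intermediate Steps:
L = I*√1613 (L = √(-1605 - 8) = √(-1613) = I*√1613 ≈ 40.162*I)
a - L = 9251 - I*√1613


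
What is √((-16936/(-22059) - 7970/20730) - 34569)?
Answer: I*√892415753082797766/5080923 ≈ 185.93*I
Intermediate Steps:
√((-16936/(-22059) - 7970/20730) - 34569) = √((-16936*(-1/22059) - 7970*1/20730) - 34569) = √((16936/22059 - 797/2073) - 34569) = √(5842435/15242769 - 34569) = √(-526921439126/15242769) = I*√892415753082797766/5080923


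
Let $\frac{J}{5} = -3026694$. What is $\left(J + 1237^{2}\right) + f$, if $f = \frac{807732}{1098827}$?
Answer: $- \frac{14947673620195}{1098827} \approx -1.3603 \cdot 10^{7}$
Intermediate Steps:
$J = -15133470$ ($J = 5 \left(-3026694\right) = -15133470$)
$f = \frac{807732}{1098827}$ ($f = 807732 \cdot \frac{1}{1098827} = \frac{807732}{1098827} \approx 0.73509$)
$\left(J + 1237^{2}\right) + f = \left(-15133470 + 1237^{2}\right) + \frac{807732}{1098827} = \left(-15133470 + 1530169\right) + \frac{807732}{1098827} = -13603301 + \frac{807732}{1098827} = - \frac{14947673620195}{1098827}$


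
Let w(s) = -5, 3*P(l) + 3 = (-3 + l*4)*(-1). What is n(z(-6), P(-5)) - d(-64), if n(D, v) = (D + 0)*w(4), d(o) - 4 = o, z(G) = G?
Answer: 90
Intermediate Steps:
P(l) = -4*l/3 (P(l) = -1 + ((-3 + l*4)*(-1))/3 = -1 + ((-3 + 4*l)*(-1))/3 = -1 + (3 - 4*l)/3 = -1 + (1 - 4*l/3) = -4*l/3)
d(o) = 4 + o
n(D, v) = -5*D (n(D, v) = (D + 0)*(-5) = D*(-5) = -5*D)
n(z(-6), P(-5)) - d(-64) = -5*(-6) - (4 - 64) = 30 - 1*(-60) = 30 + 60 = 90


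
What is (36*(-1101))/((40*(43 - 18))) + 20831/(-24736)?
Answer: -125158387/3092000 ≈ -40.478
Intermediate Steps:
(36*(-1101))/((40*(43 - 18))) + 20831/(-24736) = -39636/(40*25) + 20831*(-1/24736) = -39636/1000 - 20831/24736 = -39636*1/1000 - 20831/24736 = -9909/250 - 20831/24736 = -125158387/3092000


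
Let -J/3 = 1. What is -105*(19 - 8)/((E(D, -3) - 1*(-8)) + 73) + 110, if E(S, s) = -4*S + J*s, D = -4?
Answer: 10505/106 ≈ 99.104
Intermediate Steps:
J = -3 (J = -3*1 = -3)
E(S, s) = -4*S - 3*s
-105*(19 - 8)/((E(D, -3) - 1*(-8)) + 73) + 110 = -105*(19 - 8)/(((-4*(-4) - 3*(-3)) - 1*(-8)) + 73) + 110 = -1155/(((16 + 9) + 8) + 73) + 110 = -1155/((25 + 8) + 73) + 110 = -1155/(33 + 73) + 110 = -1155/106 + 110 = 10505/106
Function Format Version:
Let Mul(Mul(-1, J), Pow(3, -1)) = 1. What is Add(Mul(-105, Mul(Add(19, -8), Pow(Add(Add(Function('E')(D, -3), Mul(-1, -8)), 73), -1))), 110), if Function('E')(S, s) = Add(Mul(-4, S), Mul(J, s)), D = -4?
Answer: Rational(10505, 106) ≈ 99.104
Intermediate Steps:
J = -3 (J = Mul(-3, 1) = -3)
Function('E')(S, s) = Add(Mul(-4, S), Mul(-3, s))
Add(Mul(-105, Mul(Add(19, -8), Pow(Add(Add(Function('E')(D, -3), Mul(-1, -8)), 73), -1))), 110) = Add(Mul(-105, Mul(Add(19, -8), Pow(Add(Add(Add(Mul(-4, -4), Mul(-3, -3)), Mul(-1, -8)), 73), -1))), 110) = Add(Mul(-105, Mul(11, Pow(Add(Add(Add(16, 9), 8), 73), -1))), 110) = Add(Mul(-105, Mul(11, Pow(Add(Add(25, 8), 73), -1))), 110) = Add(Mul(-105, Mul(11, Pow(Add(33, 73), -1))), 110) = Add(Mul(-105, Mul(11, Pow(106, -1))), 110) = Add(Mul(-105, Mul(11, Rational(1, 106))), 110) = Add(Mul(-105, Rational(11, 106)), 110) = Add(Rational(-1155, 106), 110) = Rational(10505, 106)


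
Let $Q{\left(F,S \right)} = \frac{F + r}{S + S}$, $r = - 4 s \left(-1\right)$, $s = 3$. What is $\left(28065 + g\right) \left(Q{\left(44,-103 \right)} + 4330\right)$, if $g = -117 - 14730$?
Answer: $\frac{5894725716}{103} \approx 5.723 \cdot 10^{7}$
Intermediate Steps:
$r = 12$ ($r = \left(-4\right) 3 \left(-1\right) = \left(-12\right) \left(-1\right) = 12$)
$g = -14847$ ($g = -117 - 14730 = -14847$)
$Q{\left(F,S \right)} = \frac{12 + F}{2 S}$ ($Q{\left(F,S \right)} = \frac{F + 12}{S + S} = \frac{12 + F}{2 S}$)
$\left(28065 + g\right) \left(Q{\left(44,-103 \right)} + 4330\right) = \left(28065 - 14847\right) \left(\frac{12 + 44}{2 \left(-103\right)} + 4330\right) = 13218 \left(\frac{1}{2} \left(- \frac{1}{103}\right) 56 + 4330\right) = 13218 \left(- \frac{28}{103} + 4330\right) = 13218 \cdot \frac{445962}{103} = \frac{5894725716}{103}$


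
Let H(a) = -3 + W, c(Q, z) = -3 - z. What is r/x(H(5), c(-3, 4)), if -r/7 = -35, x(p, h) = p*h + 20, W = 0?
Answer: 245/41 ≈ 5.9756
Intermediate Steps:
H(a) = -3 (H(a) = -3 + 0 = -3)
x(p, h) = 20 + h*p (x(p, h) = h*p + 20 = 20 + h*p)
r = 245 (r = -7*(-35) = 245)
r/x(H(5), c(-3, 4)) = 245/(20 + (-3 - 1*4)*(-3)) = 245/(20 + (-3 - 4)*(-3)) = 245/(20 - 7*(-3)) = 245/(20 + 21) = 245/41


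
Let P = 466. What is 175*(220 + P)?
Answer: 120050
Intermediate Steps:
175*(220 + P) = 175*(220 + 466) = 175*686 = 120050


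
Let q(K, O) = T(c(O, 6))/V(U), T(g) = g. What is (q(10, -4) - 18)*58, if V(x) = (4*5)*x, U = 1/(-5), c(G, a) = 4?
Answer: -1102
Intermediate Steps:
U = -⅕ ≈ -0.20000
V(x) = 20*x
q(K, O) = -1 (q(K, O) = 4/((20*(-⅕))) = 4/(-4) = 4*(-¼) = -1)
(q(10, -4) - 18)*58 = (-1 - 18)*58 = -19*58 = -1102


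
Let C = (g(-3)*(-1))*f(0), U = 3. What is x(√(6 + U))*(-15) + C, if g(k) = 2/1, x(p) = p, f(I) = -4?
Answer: -37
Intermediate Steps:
g(k) = 2 (g(k) = 2*1 = 2)
C = 8 (C = (2*(-1))*(-4) = -2*(-4) = 8)
x(√(6 + U))*(-15) + C = √(6 + 3)*(-15) + 8 = √9*(-15) + 8 = 3*(-15) + 8 = -45 + 8 = -37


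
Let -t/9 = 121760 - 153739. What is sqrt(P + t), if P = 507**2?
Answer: 6*sqrt(15135) ≈ 738.15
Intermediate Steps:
P = 257049
t = 287811 (t = -9*(121760 - 153739) = -9*(-31979) = 287811)
sqrt(P + t) = sqrt(257049 + 287811) = sqrt(544860) = 6*sqrt(15135)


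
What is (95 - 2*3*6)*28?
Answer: 1652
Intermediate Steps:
(95 - 2*3*6)*28 = (95 - 6*6)*28 = (95 - 36)*28 = 59*28 = 1652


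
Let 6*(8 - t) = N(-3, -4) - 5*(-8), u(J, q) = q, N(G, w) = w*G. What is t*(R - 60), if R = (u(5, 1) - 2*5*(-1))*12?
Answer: -48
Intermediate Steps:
N(G, w) = G*w
t = -⅔ (t = 8 - (-3*(-4) - 5*(-8))/6 = 8 - (12 + 40)/6 = 8 - ⅙*52 = 8 - 26/3 = -⅔ ≈ -0.66667)
R = 132 (R = (1 - 2*5*(-1))*12 = (1 - 10*(-1))*12 = (1 + 10)*12 = 11*12 = 132)
t*(R - 60) = -2*(132 - 60)/3 = -⅔*72 = -48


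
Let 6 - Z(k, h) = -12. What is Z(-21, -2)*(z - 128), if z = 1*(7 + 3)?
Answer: -2124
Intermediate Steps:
Z(k, h) = 18 (Z(k, h) = 6 - 1*(-12) = 6 + 12 = 18)
z = 10 (z = 1*10 = 10)
Z(-21, -2)*(z - 128) = 18*(10 - 128) = 18*(-118) = -2124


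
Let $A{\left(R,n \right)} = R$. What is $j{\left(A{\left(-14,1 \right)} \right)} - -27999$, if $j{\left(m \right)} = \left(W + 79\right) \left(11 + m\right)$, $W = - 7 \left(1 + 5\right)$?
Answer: $27888$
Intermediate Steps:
$W = -42$ ($W = \left(-7\right) 6 = -42$)
$j{\left(m \right)} = 407 + 37 m$ ($j{\left(m \right)} = \left(-42 + 79\right) \left(11 + m\right) = 37 \left(11 + m\right) = 407 + 37 m$)
$j{\left(A{\left(-14,1 \right)} \right)} - -27999 = \left(407 + 37 \left(-14\right)\right) - -27999 = \left(407 - 518\right) + 27999 = -111 + 27999 = 27888$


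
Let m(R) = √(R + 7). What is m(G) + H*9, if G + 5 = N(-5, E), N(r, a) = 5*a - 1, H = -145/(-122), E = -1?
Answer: 1305/122 + 2*I ≈ 10.697 + 2.0*I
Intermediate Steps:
H = 145/122 (H = -145*(-1/122) = 145/122 ≈ 1.1885)
N(r, a) = -1 + 5*a
G = -11 (G = -5 + (-1 + 5*(-1)) = -5 + (-1 - 5) = -5 - 6 = -11)
m(R) = √(7 + R)
m(G) + H*9 = √(7 - 11) + (145/122)*9 = √(-4) + 1305/122 = 2*I + 1305/122 = 1305/122 + 2*I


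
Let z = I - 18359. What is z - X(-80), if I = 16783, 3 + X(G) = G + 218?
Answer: -1711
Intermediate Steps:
X(G) = 215 + G (X(G) = -3 + (G + 218) = -3 + (218 + G) = 215 + G)
z = -1576 (z = 16783 - 18359 = -1576)
z - X(-80) = -1576 - (215 - 80) = -1576 - 1*135 = -1576 - 135 = -1711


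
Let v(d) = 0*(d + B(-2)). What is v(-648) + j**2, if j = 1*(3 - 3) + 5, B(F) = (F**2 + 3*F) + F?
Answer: 25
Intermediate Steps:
B(F) = F**2 + 4*F
v(d) = 0 (v(d) = 0*(d - 2*(4 - 2)) = 0*(d - 2*2) = 0*(d - 4) = 0*(-4 + d) = 0)
j = 5 (j = 1*0 + 5 = 0 + 5 = 5)
v(-648) + j**2 = 0 + 5**2 = 0 + 25 = 25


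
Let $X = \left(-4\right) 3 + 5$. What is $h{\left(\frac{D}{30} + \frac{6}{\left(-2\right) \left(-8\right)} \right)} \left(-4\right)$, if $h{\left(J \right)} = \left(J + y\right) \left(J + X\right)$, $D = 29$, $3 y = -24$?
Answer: $- \frac{542521}{3600} \approx -150.7$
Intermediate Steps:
$y = -8$ ($y = \frac{1}{3} \left(-24\right) = -8$)
$X = -7$ ($X = -12 + 5 = -7$)
$h{\left(J \right)} = \left(-8 + J\right) \left(-7 + J\right)$ ($h{\left(J \right)} = \left(J - 8\right) \left(J - 7\right) = \left(-8 + J\right) \left(-7 + J\right)$)
$h{\left(\frac{D}{30} + \frac{6}{\left(-2\right) \left(-8\right)} \right)} \left(-4\right) = \left(56 + \left(\frac{29}{30} + \frac{6}{\left(-2\right) \left(-8\right)}\right)^{2} - 15 \left(\frac{29}{30} + \frac{6}{\left(-2\right) \left(-8\right)}\right)\right) \left(-4\right) = \left(56 + \left(29 \cdot \frac{1}{30} + \frac{6}{16}\right)^{2} - 15 \left(29 \cdot \frac{1}{30} + \frac{6}{16}\right)\right) \left(-4\right) = \left(56 + \left(\frac{29}{30} + 6 \cdot \frac{1}{16}\right)^{2} - 15 \left(\frac{29}{30} + 6 \cdot \frac{1}{16}\right)\right) \left(-4\right) = \left(56 + \left(\frac{29}{30} + \frac{3}{8}\right)^{2} - 15 \left(\frac{29}{30} + \frac{3}{8}\right)\right) \left(-4\right) = \left(56 + \left(\frac{161}{120}\right)^{2} - \frac{161}{8}\right) \left(-4\right) = \left(56 + \frac{25921}{14400} - \frac{161}{8}\right) \left(-4\right) = \frac{542521}{14400} \left(-4\right) = - \frac{542521}{3600}$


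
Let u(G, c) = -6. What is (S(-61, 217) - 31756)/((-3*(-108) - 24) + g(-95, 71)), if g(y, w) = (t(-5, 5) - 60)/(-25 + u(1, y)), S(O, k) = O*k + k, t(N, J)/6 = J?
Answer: -694028/4665 ≈ -148.77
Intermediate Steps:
t(N, J) = 6*J
S(O, k) = k + O*k
g(y, w) = 30/31 (g(y, w) = (6*5 - 60)/(-25 - 6) = (30 - 60)/(-31) = -30*(-1/31) = 30/31)
(S(-61, 217) - 31756)/((-3*(-108) - 24) + g(-95, 71)) = (217*(1 - 61) - 31756)/((-3*(-108) - 24) + 30/31) = (217*(-60) - 31756)/((324 - 24) + 30/31) = (-13020 - 31756)/(300 + 30/31) = -44776/9330/31 = -44776*31/9330 = -694028/4665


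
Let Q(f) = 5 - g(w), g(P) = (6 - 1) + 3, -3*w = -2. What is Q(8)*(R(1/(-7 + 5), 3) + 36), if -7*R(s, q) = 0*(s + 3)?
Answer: -108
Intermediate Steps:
w = ⅔ (w = -⅓*(-2) = ⅔ ≈ 0.66667)
g(P) = 8 (g(P) = 5 + 3 = 8)
R(s, q) = 0 (R(s, q) = -0*(s + 3) = -0*(3 + s) = -⅐*0 = 0)
Q(f) = -3 (Q(f) = 5 - 1*8 = 5 - 8 = -3)
Q(8)*(R(1/(-7 + 5), 3) + 36) = -3*(0 + 36) = -3*36 = -108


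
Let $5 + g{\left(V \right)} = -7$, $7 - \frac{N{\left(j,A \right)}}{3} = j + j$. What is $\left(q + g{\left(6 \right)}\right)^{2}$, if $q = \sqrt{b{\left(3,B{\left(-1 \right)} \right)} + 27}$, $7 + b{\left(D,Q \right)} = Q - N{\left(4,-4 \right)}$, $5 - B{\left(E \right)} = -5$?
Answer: $\left(12 - \sqrt{33}\right)^{2} \approx 39.13$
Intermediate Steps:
$N{\left(j,A \right)} = 21 - 6 j$ ($N{\left(j,A \right)} = 21 - 3 \left(j + j\right) = 21 - 3 \cdot 2 j = 21 - 6 j$)
$B{\left(E \right)} = 10$ ($B{\left(E \right)} = 5 - -5 = 5 + 5 = 10$)
$b{\left(D,Q \right)} = -4 + Q$ ($b{\left(D,Q \right)} = -7 - \left(21 - 24 - Q\right) = -7 + \left(Q - \left(21 - 24\right)\right) = -7 + \left(Q - -3\right) = -7 + \left(Q + 3\right) = -7 + \left(3 + Q\right) = -4 + Q$)
$g{\left(V \right)} = -12$ ($g{\left(V \right)} = -5 - 7 = -12$)
$q = \sqrt{33}$ ($q = \sqrt{\left(-4 + 10\right) + 27} = \sqrt{6 + 27} = \sqrt{33} \approx 5.7446$)
$\left(q + g{\left(6 \right)}\right)^{2} = \left(\sqrt{33} - 12\right)^{2} = \left(-12 + \sqrt{33}\right)^{2}$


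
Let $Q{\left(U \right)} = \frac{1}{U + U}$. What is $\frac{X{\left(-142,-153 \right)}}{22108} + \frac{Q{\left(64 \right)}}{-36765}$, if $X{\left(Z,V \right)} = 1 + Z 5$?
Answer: $- \frac{834129847}{26009619840} \approx -0.03207$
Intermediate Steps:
$X{\left(Z,V \right)} = 1 + 5 Z$
$Q{\left(U \right)} = \frac{1}{2 U}$
$\frac{X{\left(-142,-153 \right)}}{22108} + \frac{Q{\left(64 \right)}}{-36765} = \frac{1 + 5 \left(-142\right)}{22108} + \frac{\frac{1}{2} \cdot \frac{1}{64}}{-36765} = \left(1 - 710\right) \frac{1}{22108} + \frac{1}{2} \cdot \frac{1}{64} \left(- \frac{1}{36765}\right) = \left(-709\right) \frac{1}{22108} + \frac{1}{128} \left(- \frac{1}{36765}\right) = - \frac{709}{22108} - \frac{1}{4705920} = - \frac{834129847}{26009619840}$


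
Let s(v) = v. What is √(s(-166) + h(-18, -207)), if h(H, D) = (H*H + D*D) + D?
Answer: 20*√107 ≈ 206.88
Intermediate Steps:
h(H, D) = D + D² + H² (h(H, D) = (H² + D²) + D = (D² + H²) + D = D + D² + H²)
√(s(-166) + h(-18, -207)) = √(-166 + (-207 + (-207)² + (-18)²)) = √(-166 + (-207 + 42849 + 324)) = √(-166 + 42966) = √42800 = 20*√107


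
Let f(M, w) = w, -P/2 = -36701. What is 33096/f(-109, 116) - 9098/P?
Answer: 303532153/1064329 ≈ 285.19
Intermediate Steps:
P = 73402 (P = -2*(-36701) = 73402)
33096/f(-109, 116) - 9098/P = 33096/116 - 9098/73402 = 33096*(1/116) - 9098*1/73402 = 8274/29 - 4549/36701 = 303532153/1064329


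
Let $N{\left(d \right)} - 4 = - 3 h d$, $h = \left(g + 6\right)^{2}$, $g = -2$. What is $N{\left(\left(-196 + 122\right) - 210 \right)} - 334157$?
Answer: $-320521$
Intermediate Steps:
$h = 16$ ($h = \left(-2 + 6\right)^{2} = 4^{2} = 16$)
$N{\left(d \right)} = 4 - 48 d$ ($N{\left(d \right)} = 4 + \left(-3\right) 16 d = 4 - 48 d$)
$N{\left(\left(-196 + 122\right) - 210 \right)} - 334157 = \left(4 - 48 \left(\left(-196 + 122\right) - 210\right)\right) - 334157 = \left(4 - 48 \left(-74 - 210\right)\right) - 334157 = \left(4 - -13632\right) - 334157 = \left(4 + 13632\right) - 334157 = 13636 - 334157 = -320521$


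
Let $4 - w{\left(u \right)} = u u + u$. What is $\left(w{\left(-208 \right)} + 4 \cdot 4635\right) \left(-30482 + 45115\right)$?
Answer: $-358684096$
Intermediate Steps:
$w{\left(u \right)} = 4 - u - u^{2}$ ($w{\left(u \right)} = 4 - \left(u u + u\right) = 4 - \left(u^{2} + u\right) = 4 - \left(u + u^{2}\right) = 4 - u - u^{2}$)
$\left(w{\left(-208 \right)} + 4 \cdot 4635\right) \left(-30482 + 45115\right) = \left(\left(4 - -208 - \left(-208\right)^{2}\right) + 4 \cdot 4635\right) \left(-30482 + 45115\right) = \left(\left(4 + 208 - 43264\right) + 18540\right) 14633 = \left(-43052 + 18540\right) 14633 = \left(-24512\right) 14633 = -358684096$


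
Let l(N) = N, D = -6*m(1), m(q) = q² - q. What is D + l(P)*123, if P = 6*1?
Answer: 738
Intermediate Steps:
P = 6
D = 0 (D = -6*(-1 + 1) = -6*0 = 0)
D + l(P)*123 = 0 + 6*123 = 0 + 738 = 738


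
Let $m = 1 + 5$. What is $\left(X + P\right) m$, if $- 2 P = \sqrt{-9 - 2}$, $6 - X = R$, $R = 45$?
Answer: $-234 - 3 i \sqrt{11} \approx -234.0 - 9.9499 i$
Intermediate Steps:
$X = -39$ ($X = 6 - 45 = -39$)
$m = 6$
$P = - \frac{i \sqrt{11}}{2}$ ($P = - \frac{\sqrt{-9 - 2}}{2} = - \frac{\sqrt{-11}}{2} = - \frac{i \sqrt{11}}{2} \approx - 1.6583 i$)
$\left(X + P\right) m = \left(-39 - \frac{i \sqrt{11}}{2}\right) 6 = -234 - 3 i \sqrt{11}$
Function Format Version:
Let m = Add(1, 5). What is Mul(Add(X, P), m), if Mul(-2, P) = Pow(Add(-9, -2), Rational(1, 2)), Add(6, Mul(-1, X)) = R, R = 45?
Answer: Add(-234, Mul(-3, I, Pow(11, Rational(1, 2)))) ≈ Add(-234.00, Mul(-9.9499, I))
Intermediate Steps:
X = -39 (X = Add(6, Mul(-1, 45)) = Add(6, -45) = -39)
m = 6
P = Mul(Rational(-1, 2), I, Pow(11, Rational(1, 2))) (P = Mul(Rational(-1, 2), Pow(Add(-9, -2), Rational(1, 2))) = Mul(Rational(-1, 2), Pow(-11, Rational(1, 2))) = Mul(Rational(-1, 2), Mul(I, Pow(11, Rational(1, 2)))) = Mul(Rational(-1, 2), I, Pow(11, Rational(1, 2))) ≈ Mul(-1.6583, I))
Mul(Add(X, P), m) = Mul(Add(-39, Mul(Rational(-1, 2), I, Pow(11, Rational(1, 2)))), 6) = Add(-234, Mul(-3, I, Pow(11, Rational(1, 2))))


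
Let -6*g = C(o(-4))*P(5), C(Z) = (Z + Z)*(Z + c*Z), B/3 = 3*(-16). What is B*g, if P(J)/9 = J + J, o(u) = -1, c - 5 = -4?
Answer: 8640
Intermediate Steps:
c = 1 (c = 5 - 4 = 1)
B = -144 (B = 3*(3*(-16)) = 3*(-48) = -144)
C(Z) = 4*Z² (C(Z) = (Z + Z)*(Z + 1*Z) = (2*Z)*(Z + Z) = (2*Z)*(2*Z) = 4*Z²)
P(J) = 18*J (P(J) = 9*(J + J) = 9*(2*J) = 18*J)
g = -60 (g = -4*(-1)²*18*5/6 = -4*1*90/6 = -2*90/3 = -⅙*360 = -60)
B*g = -144*(-60) = 8640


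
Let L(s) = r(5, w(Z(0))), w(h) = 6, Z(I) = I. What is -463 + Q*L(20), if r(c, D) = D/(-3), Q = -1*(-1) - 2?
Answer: -461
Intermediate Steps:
Q = -1 (Q = 1 - 2 = -1)
r(c, D) = -D/3 (r(c, D) = D*(-1/3) = -D/3)
L(s) = -2 (L(s) = -1/3*6 = -2)
-463 + Q*L(20) = -463 - 1*(-2) = -463 + 2 = -461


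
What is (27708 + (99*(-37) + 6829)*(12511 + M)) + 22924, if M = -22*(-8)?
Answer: 40217674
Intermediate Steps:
M = 176
(27708 + (99*(-37) + 6829)*(12511 + M)) + 22924 = (27708 + (99*(-37) + 6829)*(12511 + 176)) + 22924 = (27708 + (-3663 + 6829)*12687) + 22924 = (27708 + 3166*12687) + 22924 = (27708 + 40167042) + 22924 = 40194750 + 22924 = 40217674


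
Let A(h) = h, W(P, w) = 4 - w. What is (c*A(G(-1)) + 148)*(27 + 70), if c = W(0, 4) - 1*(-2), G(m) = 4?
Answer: 15132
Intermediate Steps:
c = 2 (c = (4 - 1*4) - 1*(-2) = (4 - 4) + 2 = 0 + 2 = 2)
(c*A(G(-1)) + 148)*(27 + 70) = (2*4 + 148)*(27 + 70) = (8 + 148)*97 = 156*97 = 15132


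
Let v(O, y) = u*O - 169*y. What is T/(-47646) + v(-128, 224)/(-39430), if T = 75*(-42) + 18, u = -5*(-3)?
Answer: 56073946/52185605 ≈ 1.0745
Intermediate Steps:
u = 15
v(O, y) = -169*y + 15*O (v(O, y) = 15*O - 169*y = -169*y + 15*O)
T = -3132 (T = -3150 + 18 = -3132)
T/(-47646) + v(-128, 224)/(-39430) = -3132/(-47646) + (-169*224 + 15*(-128))/(-39430) = -3132*(-1/47646) + (-37856 - 1920)*(-1/39430) = 174/2647 - 39776*(-1/39430) = 174/2647 + 19888/19715 = 56073946/52185605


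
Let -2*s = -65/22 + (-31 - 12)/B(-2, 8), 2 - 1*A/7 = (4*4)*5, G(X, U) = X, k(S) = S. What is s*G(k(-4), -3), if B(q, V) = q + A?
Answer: -17337/3014 ≈ -5.7522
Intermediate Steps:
A = -546 (A = 14 - 7*4*4*5 = 14 - 112*5 = 14 - 7*80 = 14 - 560 = -546)
B(q, V) = -546 + q (B(q, V) = q - 546 = -546 + q)
s = 17337/12056 (s = -(-65/22 + (-31 - 12)/(-546 - 2))/2 = -(-65*1/22 - 43/(-548))/2 = -(-65/22 - 43*(-1/548))/2 = -(-65/22 + 43/548)/2 = -½*(-17337/6028) = 17337/12056 ≈ 1.4380)
s*G(k(-4), -3) = (17337/12056)*(-4) = -17337/3014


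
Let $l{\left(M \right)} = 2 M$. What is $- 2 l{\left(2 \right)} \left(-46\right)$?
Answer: $368$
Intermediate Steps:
$- 2 l{\left(2 \right)} \left(-46\right) = - 2 \cdot 2 \cdot 2 \left(-46\right) = \left(-2\right) 4 \left(-46\right) = \left(-8\right) \left(-46\right) = 368$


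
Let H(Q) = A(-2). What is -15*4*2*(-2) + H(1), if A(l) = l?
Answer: 238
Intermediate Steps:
H(Q) = -2
-15*4*2*(-2) + H(1) = -15*4*2*(-2) - 2 = -120*(-2) - 2 = -15*(-16) - 2 = 240 - 2 = 238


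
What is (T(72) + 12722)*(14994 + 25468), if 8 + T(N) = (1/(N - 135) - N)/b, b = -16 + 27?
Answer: 356319094430/693 ≈ 5.1417e+8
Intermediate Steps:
b = 11
T(N) = -8 - N/11 + 1/(11*(-135 + N)) (T(N) = -8 + (1/(N - 135) - N)/11 = -8 + (1/(-135 + N) - N)*(1/11) = -8 + (-N/11 + 1/(11*(-135 + N))) = -8 - N/11 + 1/(11*(-135 + N)))
(T(72) + 12722)*(14994 + 25468) = ((11881 - 1*72² + 47*72)/(11*(-135 + 72)) + 12722)*(14994 + 25468) = ((1/11)*(11881 - 1*5184 + 3384)/(-63) + 12722)*40462 = ((1/11)*(-1/63)*(11881 - 5184 + 3384) + 12722)*40462 = ((1/11)*(-1/63)*10081 + 12722)*40462 = (-10081/693 + 12722)*40462 = (8806265/693)*40462 = 356319094430/693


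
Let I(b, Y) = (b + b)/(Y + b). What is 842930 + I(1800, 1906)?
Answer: 1561951090/1853 ≈ 8.4293e+5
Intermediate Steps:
I(b, Y) = 2*b/(Y + b) (I(b, Y) = (2*b)/(Y + b) = 2*b/(Y + b))
842930 + I(1800, 1906) = 842930 + 2*1800/(1906 + 1800) = 842930 + 2*1800/3706 = 842930 + 2*1800*(1/3706) = 842930 + 1800/1853 = 1561951090/1853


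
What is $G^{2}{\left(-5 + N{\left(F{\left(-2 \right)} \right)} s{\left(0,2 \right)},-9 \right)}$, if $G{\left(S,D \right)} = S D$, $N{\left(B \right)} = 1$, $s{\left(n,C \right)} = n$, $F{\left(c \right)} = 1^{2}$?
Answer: $2025$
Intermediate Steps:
$F{\left(c \right)} = 1$
$G{\left(S,D \right)} = D S$
$G^{2}{\left(-5 + N{\left(F{\left(-2 \right)} \right)} s{\left(0,2 \right)},-9 \right)} = \left(- 9 \left(-5 + 1 \cdot 0\right)\right)^{2} = \left(- 9 \left(-5 + 0\right)\right)^{2} = \left(\left(-9\right) \left(-5\right)\right)^{2} = 45^{2} = 2025$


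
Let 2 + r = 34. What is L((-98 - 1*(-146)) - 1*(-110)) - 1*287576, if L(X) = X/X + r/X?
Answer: -22718409/79 ≈ -2.8758e+5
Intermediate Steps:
r = 32 (r = -2 + 34 = 32)
L(X) = 1 + 32/X (L(X) = X/X + 32/X = 1 + 32/X)
L((-98 - 1*(-146)) - 1*(-110)) - 1*287576 = (32 + ((-98 - 1*(-146)) - 1*(-110)))/((-98 - 1*(-146)) - 1*(-110)) - 1*287576 = (32 + ((-98 + 146) + 110))/((-98 + 146) + 110) - 287576 = (32 + (48 + 110))/(48 + 110) - 287576 = (32 + 158)/158 - 287576 = (1/158)*190 - 287576 = 95/79 - 287576 = -22718409/79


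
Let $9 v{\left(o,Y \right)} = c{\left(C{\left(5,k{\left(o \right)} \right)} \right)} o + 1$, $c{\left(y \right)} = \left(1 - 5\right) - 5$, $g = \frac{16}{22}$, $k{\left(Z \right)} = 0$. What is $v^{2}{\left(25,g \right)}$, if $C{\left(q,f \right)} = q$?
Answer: $\frac{50176}{81} \approx 619.46$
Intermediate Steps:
$g = \frac{8}{11}$ ($g = 16 \cdot \frac{1}{22} = \frac{8}{11} \approx 0.72727$)
$c{\left(y \right)} = -9$ ($c{\left(y \right)} = -4 - 5 = -9$)
$v{\left(o,Y \right)} = \frac{1}{9} - o$ ($v{\left(o,Y \right)} = \frac{- 9 o + 1}{9} = \frac{1 - 9 o}{9} = \frac{1}{9} - o$)
$v^{2}{\left(25,g \right)} = \left(\frac{1}{9} - 25\right)^{2} = \left(- \frac{224}{9}\right)^{2} = \frac{50176}{81}$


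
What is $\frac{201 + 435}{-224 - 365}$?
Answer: $- \frac{636}{589} \approx -1.0798$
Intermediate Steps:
$\frac{201 + 435}{-224 - 365} = \frac{636}{-589} = 636 \left(- \frac{1}{589}\right) = - \frac{636}{589}$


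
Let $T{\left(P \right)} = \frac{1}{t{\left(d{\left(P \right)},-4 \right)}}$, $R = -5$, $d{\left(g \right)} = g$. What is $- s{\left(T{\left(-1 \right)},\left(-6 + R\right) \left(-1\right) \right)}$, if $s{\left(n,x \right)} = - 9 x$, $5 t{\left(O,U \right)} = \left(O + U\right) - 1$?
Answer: $99$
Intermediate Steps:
$t{\left(O,U \right)} = - \frac{1}{5} + \frac{O}{5} + \frac{U}{5}$ ($t{\left(O,U \right)} = \frac{\left(O + U\right) - 1}{5} = \frac{-1 + O + U}{5} = - \frac{1}{5} + \frac{O}{5} + \frac{U}{5}$)
$T{\left(P \right)} = \frac{1}{-1 + \frac{P}{5}}$ ($T{\left(P \right)} = \frac{1}{- \frac{1}{5} + \frac{P}{5} + \frac{1}{5} \left(-4\right)} = \frac{1}{- \frac{1}{5} + \frac{P}{5} - \frac{4}{5}} = \frac{1}{-1 + \frac{P}{5}}$)
$- s{\left(T{\left(-1 \right)},\left(-6 + R\right) \left(-1\right) \right)} = - \left(-9\right) \left(-6 - 5\right) \left(-1\right) = - \left(-9\right) \left(\left(-11\right) \left(-1\right)\right) = - \left(-9\right) 11 = \left(-1\right) \left(-99\right) = 99$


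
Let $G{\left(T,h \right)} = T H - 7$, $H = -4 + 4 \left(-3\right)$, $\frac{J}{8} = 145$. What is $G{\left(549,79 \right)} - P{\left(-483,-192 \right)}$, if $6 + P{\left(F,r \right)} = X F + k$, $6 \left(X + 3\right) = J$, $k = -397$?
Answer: $83543$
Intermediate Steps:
$J = 1160$ ($J = 8 \cdot 145 = 1160$)
$X = \frac{571}{3}$ ($X = -3 + \frac{1}{6} \cdot 1160 = -3 + \frac{580}{3} = \frac{571}{3} \approx 190.33$)
$H = -16$ ($H = -4 - 12 = -16$)
$G{\left(T,h \right)} = -7 - 16 T$ ($G{\left(T,h \right)} = T \left(-16\right) - 7 = - 16 T - 7 = -7 - 16 T$)
$P{\left(F,r \right)} = -403 + \frac{571 F}{3}$ ($P{\left(F,r \right)} = -6 + \left(\frac{571 F}{3} - 397\right) = -6 + \left(-397 + \frac{571 F}{3}\right) = -403 + \frac{571 F}{3}$)
$G{\left(549,79 \right)} - P{\left(-483,-192 \right)} = \left(-7 - 8784\right) - \left(-403 + \frac{571}{3} \left(-483\right)\right) = \left(-7 - 8784\right) - \left(-403 - 91931\right) = -8791 - -92334 = -8791 + 92334 = 83543$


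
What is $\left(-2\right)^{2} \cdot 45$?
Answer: $180$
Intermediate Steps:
$\left(-2\right)^{2} \cdot 45 = 4 \cdot 45 = 180$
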